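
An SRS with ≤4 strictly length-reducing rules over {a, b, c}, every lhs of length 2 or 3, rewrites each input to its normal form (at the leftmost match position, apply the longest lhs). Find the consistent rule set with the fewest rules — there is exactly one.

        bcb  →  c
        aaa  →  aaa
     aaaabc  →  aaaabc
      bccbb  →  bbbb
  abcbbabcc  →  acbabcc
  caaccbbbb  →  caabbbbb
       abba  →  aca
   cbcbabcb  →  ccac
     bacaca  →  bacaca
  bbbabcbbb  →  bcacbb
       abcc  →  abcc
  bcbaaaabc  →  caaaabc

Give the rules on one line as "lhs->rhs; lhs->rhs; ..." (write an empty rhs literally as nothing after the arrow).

  | bcb => c
  | aaa
  | aaaabc
  | bccbb => bbbb

bba->ca; bcb->c; ccb->bb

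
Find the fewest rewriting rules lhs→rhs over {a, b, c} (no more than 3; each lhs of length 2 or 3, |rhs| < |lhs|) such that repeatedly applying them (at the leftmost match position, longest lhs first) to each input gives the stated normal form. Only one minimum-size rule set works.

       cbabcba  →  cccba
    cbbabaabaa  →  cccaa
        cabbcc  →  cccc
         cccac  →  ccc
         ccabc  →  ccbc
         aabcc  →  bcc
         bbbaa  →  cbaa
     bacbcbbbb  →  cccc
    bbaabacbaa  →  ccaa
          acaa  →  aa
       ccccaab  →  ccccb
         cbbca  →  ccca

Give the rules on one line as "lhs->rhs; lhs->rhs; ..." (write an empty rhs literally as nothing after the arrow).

  | cbabcba => cbbcba => cccba
  | cbbabaabaa => ccabaabaa => ccbaabaa => ccbabaa => ccbbaa => cccaa
  | cabbcc => cbbcc => cccc
  | cccac => ccc

ab->b; ac->; bb->c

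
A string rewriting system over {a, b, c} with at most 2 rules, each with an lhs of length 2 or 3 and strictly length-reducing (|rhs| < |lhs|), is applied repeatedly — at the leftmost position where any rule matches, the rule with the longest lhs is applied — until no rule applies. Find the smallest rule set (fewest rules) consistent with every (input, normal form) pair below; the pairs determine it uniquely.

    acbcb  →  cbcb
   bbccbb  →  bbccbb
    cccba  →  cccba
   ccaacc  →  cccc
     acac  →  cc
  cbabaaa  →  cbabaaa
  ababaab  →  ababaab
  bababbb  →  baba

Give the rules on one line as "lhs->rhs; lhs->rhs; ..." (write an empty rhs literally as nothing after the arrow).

ac->c; bbb->

  | acbcb => cbcb
  | bbccbb
  | cccba
  | ccaacc => ccacc => cccc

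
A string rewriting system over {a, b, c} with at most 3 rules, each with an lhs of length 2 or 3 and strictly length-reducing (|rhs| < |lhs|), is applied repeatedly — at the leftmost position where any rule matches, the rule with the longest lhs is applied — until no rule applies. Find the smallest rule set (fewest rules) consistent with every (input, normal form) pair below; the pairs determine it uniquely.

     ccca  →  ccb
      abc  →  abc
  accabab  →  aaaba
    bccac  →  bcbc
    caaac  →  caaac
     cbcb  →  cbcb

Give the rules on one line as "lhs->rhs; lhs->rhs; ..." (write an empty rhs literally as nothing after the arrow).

acc->aa; bab->ba; cca->cb

  | ccca => ccb
  | abc
  | accabab => aaabab => aaaba
  | bccac => bcbc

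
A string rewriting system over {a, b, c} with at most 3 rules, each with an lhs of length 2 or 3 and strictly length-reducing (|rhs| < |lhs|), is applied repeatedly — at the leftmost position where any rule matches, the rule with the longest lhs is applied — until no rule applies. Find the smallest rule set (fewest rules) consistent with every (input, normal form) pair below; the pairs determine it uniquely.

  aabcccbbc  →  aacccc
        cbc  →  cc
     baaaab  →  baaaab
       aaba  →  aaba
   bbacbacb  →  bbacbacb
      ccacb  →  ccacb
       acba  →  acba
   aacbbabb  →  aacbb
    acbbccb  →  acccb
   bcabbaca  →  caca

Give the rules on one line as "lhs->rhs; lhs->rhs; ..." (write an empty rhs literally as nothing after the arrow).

  | aabcccbbc => aacccbbc => aacccbc => aacccc
  | cbc => cc
  | baaaab
  | aaba

abb->; bc->c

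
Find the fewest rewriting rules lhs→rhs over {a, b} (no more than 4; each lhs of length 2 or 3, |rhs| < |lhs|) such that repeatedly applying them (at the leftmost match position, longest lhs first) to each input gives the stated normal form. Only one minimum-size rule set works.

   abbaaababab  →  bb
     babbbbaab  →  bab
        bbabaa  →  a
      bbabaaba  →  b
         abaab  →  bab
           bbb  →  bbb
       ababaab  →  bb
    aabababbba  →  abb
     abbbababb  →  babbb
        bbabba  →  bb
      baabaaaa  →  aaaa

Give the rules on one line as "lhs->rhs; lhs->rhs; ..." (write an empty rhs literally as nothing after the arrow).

aab->; aba->b; baa->aa; bba->ab

  | abbaaababab => aabaababab => aababab => abab => bb
  | babbbbaab => babbabab => baabbab => aabbab => bab
  | bbabaa => abbaa => aaba => a
  | bbabaaba => abbaaba => aababa => aba => b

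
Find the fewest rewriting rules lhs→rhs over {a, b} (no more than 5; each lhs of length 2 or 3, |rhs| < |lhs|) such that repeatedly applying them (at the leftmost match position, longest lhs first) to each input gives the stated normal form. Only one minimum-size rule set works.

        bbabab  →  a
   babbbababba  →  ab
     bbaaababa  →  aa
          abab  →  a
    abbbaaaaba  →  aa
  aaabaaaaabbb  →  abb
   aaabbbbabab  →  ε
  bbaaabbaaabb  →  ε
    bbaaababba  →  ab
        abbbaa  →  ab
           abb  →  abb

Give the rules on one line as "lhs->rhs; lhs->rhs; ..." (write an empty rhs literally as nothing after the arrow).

  | bbabab => abab => a
  | babbbababba => bbababba => ababba => aba => ab
  | bbaaababa => aaababa => abaaba => ababa => aa
  | abab => a

aab->ba; ba->b; bab->; bba->a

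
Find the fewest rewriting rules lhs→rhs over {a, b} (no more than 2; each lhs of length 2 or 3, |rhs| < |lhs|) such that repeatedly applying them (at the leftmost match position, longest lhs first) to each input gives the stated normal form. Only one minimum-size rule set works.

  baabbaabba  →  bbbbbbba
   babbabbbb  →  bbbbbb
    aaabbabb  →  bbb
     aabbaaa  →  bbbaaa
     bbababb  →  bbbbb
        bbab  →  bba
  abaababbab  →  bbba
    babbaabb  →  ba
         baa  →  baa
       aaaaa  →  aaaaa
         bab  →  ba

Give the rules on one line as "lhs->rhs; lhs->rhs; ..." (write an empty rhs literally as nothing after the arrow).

aab->bb; ab->a

  | baabbaabba => bbbbaabba => bbbbbbba
  | babbabbbb => bababbbb => baabbbb => bbbbbb
  | aaabbabb => abbbabb => abbabb => ababb => aabb => bbb
  | aabbaaa => bbbaaa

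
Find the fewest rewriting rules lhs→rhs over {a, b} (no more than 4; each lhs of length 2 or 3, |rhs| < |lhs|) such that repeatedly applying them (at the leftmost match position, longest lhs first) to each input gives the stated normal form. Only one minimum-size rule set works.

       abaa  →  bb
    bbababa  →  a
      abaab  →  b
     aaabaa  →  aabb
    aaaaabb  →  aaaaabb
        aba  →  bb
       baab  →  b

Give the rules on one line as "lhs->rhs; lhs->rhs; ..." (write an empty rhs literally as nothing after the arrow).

aba->bb; ba->b; baa->; bab->

  | abaa => bba => bb
  | bbababa => baba => a
  | abaab => bbab => b
  | aaabaa => aabba => aabb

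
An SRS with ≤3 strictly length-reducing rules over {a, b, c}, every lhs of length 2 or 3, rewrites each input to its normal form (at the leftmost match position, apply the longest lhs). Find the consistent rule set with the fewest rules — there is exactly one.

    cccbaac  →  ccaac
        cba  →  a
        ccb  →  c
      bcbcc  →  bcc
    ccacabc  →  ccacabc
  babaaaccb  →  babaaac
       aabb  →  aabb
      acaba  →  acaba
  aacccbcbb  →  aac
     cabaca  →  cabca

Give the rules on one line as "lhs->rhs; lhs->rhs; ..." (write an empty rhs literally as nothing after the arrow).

  | cccbaac => ccaac
  | cba => a
  | ccb => c
  | bcbcc => bcc

bac->bc; cb->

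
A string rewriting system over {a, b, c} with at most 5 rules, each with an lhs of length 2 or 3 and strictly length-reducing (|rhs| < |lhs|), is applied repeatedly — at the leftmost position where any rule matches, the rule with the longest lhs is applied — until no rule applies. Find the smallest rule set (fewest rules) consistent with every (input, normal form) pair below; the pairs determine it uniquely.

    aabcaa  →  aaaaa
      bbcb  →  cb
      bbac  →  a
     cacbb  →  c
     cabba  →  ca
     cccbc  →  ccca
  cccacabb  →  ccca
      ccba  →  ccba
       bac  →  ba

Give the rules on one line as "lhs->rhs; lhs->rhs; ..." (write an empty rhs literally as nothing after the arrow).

  | aabcaa => aaaaa
  | bbcb => cb
  | bbac => ac => a
  | cacbb => cabb => c

abb->; ac->a; bb->; bc->a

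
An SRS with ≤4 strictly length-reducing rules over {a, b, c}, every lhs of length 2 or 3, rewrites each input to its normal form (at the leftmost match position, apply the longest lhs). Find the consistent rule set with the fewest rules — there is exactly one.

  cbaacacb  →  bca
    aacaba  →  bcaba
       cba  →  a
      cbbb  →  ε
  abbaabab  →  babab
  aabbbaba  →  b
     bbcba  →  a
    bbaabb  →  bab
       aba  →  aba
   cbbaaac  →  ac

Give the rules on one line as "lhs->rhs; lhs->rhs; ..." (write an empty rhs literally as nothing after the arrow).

  | cbaacacb => aacacb => bcacb => bca
  | aacaba => bcaba
  | cba => a
  | cbbb => bb => ε

aa->b; aab->ba; bb->; cb->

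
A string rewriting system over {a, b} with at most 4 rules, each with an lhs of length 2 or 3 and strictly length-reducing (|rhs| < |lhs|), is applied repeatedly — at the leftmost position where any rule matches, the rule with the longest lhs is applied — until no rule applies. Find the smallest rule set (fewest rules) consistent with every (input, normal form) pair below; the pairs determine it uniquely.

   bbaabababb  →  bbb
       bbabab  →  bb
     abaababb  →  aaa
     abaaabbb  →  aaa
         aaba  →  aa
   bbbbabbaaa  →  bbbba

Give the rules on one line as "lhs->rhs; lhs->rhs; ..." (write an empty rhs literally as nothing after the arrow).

ab->; abb->aa; baa->b

  | bbaabababb => bbbababb => bbbabb => bbbaa => bbb
  | bbabab => bbab => bb
  | abaababb => aababb => aabb => aaa
  | abaaabbb => aaabbb => aaaab => aaa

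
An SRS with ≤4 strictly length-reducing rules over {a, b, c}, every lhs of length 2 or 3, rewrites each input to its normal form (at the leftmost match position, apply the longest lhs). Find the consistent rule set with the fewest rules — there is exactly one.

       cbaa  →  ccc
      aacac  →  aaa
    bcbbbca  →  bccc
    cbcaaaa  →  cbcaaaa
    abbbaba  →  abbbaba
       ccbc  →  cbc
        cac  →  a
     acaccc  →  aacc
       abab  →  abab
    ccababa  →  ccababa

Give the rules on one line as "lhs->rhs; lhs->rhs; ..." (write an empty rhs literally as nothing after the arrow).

  | cbaa => ccc
  | aacac => aaa
  | bcbbbca => bcbaa => bccc
  | cbcaaaa

baa->cc; bbc->a; cac->a; ccb->cb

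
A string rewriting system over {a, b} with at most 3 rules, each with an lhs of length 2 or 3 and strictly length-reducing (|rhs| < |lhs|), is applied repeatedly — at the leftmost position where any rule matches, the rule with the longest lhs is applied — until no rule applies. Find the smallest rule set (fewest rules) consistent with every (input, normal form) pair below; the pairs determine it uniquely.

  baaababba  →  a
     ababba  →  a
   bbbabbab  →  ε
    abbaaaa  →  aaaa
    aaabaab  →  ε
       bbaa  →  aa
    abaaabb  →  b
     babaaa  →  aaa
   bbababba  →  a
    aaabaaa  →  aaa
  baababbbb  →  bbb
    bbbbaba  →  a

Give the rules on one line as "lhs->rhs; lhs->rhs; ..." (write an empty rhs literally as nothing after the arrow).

aab->ab; ab->; ba->a

  | baaababba => aaababba => aababba => ababba => abba => ba => a
  | ababba => abba => ba => a
  | bbbabbab => bbabbab => babbab => abbab => bab => ab => ε
  | abbaaaa => baaaa => aaaa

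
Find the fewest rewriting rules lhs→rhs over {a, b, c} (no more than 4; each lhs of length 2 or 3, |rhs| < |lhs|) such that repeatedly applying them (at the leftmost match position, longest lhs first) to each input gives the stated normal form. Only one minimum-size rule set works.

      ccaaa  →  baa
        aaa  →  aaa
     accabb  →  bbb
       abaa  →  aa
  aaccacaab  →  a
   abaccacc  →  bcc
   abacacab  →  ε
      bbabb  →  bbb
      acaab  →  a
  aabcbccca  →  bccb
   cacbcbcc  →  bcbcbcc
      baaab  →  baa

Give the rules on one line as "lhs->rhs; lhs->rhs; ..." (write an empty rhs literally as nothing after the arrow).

ab->; ac->; ca->b; cba->ba

  | ccaaa => cbaa => baa
  | aaa
  | accabb => cabb => bbb
  | abaa => aa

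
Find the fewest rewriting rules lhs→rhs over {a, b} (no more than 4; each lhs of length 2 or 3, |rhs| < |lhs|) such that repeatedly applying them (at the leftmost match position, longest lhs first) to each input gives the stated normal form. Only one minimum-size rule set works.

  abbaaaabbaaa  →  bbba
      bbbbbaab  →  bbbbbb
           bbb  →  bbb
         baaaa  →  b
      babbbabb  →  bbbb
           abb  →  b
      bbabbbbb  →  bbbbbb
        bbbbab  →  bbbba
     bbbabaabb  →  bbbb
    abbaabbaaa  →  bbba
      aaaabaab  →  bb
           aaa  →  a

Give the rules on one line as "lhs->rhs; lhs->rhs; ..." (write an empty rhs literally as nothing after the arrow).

aa->; ab->a; abb->b

  | abbaaaabbaaa => baaaabbaaa => baabbaaa => bbbaaa => bbba
  | bbbbbaab => bbbbbb
  | bbb
  | baaaa => baa => b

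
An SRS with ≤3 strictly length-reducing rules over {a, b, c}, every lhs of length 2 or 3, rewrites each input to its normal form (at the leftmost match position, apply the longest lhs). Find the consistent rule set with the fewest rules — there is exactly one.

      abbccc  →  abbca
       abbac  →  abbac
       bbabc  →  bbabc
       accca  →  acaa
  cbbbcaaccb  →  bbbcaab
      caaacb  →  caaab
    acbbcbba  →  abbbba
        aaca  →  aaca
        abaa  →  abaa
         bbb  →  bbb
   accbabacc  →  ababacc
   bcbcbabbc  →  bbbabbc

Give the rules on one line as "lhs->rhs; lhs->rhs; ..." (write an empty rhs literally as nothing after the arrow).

  | abbccc => abbca
  | abbac
  | bbabc
  | accca => acaa

cb->b; ccc->ca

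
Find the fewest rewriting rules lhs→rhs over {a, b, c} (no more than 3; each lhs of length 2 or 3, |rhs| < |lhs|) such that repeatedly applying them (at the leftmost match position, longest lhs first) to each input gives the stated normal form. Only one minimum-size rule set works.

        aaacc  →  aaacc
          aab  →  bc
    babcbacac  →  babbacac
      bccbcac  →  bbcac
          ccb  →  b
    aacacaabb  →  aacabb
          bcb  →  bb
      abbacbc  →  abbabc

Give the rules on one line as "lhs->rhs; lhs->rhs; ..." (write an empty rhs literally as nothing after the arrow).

aab->bc; cb->b

  | aaacc
  | aab => bc
  | babcbacac => babbacac
  | bccbcac => bcbcac => bbcac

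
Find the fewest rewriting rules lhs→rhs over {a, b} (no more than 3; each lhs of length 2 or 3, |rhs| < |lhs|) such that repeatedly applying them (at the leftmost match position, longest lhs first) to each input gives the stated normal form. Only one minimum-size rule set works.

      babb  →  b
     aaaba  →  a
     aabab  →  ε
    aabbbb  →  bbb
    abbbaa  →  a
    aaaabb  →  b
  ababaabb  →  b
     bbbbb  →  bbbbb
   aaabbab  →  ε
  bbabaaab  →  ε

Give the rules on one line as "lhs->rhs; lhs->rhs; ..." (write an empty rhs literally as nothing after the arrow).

  | babb => abb => b
  | aaaba => aaba => aba => a
  | aabab => abab => ab => ε
  | aabbbb => abbbb => bbb

aa->a; ab->; ba->a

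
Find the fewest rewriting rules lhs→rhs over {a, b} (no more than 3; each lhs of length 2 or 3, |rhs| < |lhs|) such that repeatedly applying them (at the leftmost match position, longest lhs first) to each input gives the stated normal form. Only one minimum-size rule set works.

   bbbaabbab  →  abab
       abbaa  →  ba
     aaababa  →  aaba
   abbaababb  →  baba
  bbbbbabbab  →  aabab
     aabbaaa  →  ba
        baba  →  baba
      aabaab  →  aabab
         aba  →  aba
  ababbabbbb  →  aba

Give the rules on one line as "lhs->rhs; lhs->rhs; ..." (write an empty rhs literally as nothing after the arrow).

  | bbbaabbab => abaabbab => ababbab => abaaab => abaab => abab
  | abbaa => aaaa => ba
  | aaababa => bbaba => aaba
  | abbaababb => aaaababb => bababb => babaa => baba

aaa->b; baa->ba; bb->a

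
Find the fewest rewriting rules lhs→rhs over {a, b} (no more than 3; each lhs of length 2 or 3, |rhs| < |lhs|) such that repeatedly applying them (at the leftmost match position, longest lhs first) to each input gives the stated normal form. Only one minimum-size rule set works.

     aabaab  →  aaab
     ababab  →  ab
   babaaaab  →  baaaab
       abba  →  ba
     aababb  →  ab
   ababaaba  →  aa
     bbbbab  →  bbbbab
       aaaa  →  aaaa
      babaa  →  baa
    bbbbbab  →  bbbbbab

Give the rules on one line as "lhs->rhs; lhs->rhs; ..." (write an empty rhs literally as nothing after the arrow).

aba->a; abb->b

  | aabaab => aaab
  | ababab => abab => ab
  | babaaaab => baaaab
  | abba => ba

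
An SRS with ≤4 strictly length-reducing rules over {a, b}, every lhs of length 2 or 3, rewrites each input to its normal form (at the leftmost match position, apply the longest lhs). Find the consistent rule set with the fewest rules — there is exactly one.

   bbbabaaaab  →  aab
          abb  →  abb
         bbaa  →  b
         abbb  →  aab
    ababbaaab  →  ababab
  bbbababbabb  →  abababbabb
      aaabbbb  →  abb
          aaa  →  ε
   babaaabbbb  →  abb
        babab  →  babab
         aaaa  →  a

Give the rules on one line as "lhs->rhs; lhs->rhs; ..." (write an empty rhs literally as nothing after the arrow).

aaa->; baa->; bbb->ab

  | bbbabaaaab => ababaaaab => abaaab => aab
  | abb
  | bbaa => b
  | abbb => aab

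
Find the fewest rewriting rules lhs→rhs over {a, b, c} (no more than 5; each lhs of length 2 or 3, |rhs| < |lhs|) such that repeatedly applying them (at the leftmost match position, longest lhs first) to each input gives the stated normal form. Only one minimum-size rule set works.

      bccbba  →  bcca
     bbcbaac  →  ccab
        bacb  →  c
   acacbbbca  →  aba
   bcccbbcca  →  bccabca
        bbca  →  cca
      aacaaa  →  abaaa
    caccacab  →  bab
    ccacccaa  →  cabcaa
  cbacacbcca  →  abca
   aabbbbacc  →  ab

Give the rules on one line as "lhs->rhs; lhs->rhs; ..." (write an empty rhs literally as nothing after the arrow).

  | bccbba => bccba => bcca
  | bbcbaac => ccbaac => ccaac => ccab
  | bacb => bbb => cb => c
  | acacbbbca => bacbbbca => bbbbbca => cbbbca => cbbca => cbca => aba

ac->b; bb->c; cb->c; cbc->ab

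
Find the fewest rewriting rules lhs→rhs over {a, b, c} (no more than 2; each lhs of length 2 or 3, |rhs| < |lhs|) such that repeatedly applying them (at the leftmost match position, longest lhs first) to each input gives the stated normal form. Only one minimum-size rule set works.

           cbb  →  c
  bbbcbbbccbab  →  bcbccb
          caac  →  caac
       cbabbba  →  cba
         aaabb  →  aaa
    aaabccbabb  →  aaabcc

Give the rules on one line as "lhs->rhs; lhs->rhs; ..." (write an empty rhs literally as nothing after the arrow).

  | cbb => c
  | bbbcbbbccbab => bcbbbccbab => bcbccbab => bcbccb
  | caac
  | cbabbba => cbbba => cba

bab->b; bb->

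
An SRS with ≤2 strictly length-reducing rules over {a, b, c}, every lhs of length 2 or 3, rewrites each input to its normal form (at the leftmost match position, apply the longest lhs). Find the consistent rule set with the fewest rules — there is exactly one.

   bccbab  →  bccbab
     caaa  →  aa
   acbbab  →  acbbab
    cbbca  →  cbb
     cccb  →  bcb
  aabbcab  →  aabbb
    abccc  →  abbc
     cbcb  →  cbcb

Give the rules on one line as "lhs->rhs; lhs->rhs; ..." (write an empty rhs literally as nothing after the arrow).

ca->; ccc->bc

  | bccbab
  | caaa => aa
  | acbbab
  | cbbca => cbb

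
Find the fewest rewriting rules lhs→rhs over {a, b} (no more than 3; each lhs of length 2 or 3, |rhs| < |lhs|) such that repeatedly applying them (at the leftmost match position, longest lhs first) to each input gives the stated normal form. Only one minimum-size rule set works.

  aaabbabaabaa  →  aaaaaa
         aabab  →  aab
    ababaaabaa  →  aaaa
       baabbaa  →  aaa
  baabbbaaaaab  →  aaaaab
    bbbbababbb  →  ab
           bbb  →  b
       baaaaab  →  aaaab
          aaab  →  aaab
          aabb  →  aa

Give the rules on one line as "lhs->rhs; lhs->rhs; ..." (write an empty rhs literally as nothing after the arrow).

ba->; bb->

  | aaabbabaabaa => aaaabaabaa => aaaaabaa => aaaaaa
  | aabab => aab
  | ababaaabaa => abaaabaa => aaabaa => aaaa
  | baabbaa => abbaa => aaa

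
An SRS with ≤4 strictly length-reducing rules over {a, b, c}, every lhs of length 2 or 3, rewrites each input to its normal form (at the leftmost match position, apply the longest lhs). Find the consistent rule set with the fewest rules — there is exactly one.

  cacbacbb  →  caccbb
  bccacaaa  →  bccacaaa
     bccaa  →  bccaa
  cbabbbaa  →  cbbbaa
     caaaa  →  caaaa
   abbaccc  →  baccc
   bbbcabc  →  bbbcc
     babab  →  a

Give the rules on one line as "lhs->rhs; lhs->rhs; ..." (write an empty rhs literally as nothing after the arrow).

ab->; bab->a; cba->c

  | cacbacbb => caccbb
  | bccacaaa
  | bccaa
  | cbabbbaa => cbbbaa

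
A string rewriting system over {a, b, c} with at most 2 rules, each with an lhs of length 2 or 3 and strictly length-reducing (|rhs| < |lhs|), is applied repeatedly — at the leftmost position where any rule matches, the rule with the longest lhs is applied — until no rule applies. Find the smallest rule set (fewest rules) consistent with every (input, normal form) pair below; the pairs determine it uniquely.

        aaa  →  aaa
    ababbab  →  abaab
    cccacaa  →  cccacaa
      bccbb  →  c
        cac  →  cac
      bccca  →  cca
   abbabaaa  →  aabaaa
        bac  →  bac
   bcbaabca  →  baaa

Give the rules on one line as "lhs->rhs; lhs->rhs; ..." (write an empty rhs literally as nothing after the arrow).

bb->; bc->

  | aaa
  | ababbab => abaab
  | cccacaa
  | bccbb => cbb => c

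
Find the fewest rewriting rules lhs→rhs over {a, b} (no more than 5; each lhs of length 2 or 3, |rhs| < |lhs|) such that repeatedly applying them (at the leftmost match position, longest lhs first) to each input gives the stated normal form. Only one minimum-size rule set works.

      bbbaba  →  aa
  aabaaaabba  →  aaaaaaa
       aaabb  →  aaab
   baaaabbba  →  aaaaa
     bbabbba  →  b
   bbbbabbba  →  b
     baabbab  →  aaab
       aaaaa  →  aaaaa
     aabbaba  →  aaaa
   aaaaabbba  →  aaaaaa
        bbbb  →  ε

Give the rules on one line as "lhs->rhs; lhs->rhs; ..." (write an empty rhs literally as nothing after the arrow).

  | bbbaba => baba => aba => aa
  | aabaaaabba => aaaaaabba => aaaaaaba => aaaaaaa
  | aaabb => aaab
  | baaaabbba => aaaabbba => aaaabba => aaaaba => aaaaa

abb->ab; ba->a; bb->; bba->b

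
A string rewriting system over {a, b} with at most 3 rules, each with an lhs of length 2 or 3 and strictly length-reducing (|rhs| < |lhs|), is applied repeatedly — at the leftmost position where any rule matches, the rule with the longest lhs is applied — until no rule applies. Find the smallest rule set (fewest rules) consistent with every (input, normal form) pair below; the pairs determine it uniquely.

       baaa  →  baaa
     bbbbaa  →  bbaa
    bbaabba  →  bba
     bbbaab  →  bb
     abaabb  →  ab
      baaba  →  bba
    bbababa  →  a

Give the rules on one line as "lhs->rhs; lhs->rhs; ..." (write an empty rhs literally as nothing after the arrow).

aab->b; bab->; bbb->b

  | baaa
  | bbbbaa => bbaa
  | bbaabba => bbbba => bba
  | bbbaab => baab => bb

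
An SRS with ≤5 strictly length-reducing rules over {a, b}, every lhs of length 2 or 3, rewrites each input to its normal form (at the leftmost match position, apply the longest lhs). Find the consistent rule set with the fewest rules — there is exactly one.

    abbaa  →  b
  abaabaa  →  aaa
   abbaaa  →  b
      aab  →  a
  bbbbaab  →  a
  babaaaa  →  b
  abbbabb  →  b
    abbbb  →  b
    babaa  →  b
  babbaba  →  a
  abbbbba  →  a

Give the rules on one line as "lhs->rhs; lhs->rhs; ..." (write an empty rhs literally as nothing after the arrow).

ab->; ba->b; bab->b; bb->

  | abbaa => baa => ba => b
  | abaabaa => aabaa => aaa
  | abbaaa => baaa => baa => ba => b
  | aab => a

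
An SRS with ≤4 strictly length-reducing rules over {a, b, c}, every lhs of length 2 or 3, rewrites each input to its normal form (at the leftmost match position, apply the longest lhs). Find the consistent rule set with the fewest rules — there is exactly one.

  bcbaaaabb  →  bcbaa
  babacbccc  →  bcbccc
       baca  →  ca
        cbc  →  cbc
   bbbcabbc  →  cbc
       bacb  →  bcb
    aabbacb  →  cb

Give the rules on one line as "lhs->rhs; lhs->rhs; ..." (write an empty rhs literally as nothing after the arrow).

  | bcbaaaabb => bcbaaab => bcbaa
  | babacbccc => bacbccc => bcbccc
  | baca => bca => ca
  | cbc

ab->; ac->c; bca->ca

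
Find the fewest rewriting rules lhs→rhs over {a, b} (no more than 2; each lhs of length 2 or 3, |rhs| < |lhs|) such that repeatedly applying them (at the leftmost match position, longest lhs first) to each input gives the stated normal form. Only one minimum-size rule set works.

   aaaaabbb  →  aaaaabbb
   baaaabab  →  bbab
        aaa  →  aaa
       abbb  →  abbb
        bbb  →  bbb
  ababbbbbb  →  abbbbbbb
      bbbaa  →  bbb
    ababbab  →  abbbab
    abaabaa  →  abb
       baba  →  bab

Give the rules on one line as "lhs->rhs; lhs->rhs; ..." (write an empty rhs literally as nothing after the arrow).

  | aaaaabbb
  | baaaabab => baabab => bbab
  | aaa
  | abbb

aba->ab; baa->b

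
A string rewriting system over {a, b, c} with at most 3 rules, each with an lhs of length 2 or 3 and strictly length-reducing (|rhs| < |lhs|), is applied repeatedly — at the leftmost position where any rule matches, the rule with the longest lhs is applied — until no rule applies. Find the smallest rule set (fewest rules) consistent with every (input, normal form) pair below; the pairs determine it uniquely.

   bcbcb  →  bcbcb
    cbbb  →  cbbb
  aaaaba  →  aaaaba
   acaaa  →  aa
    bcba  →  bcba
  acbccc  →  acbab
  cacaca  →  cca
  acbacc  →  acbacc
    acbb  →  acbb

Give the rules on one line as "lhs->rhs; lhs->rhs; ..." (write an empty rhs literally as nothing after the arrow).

  | bcbcb
  | cbbb
  | aaaaba
  | acaaa => aa

aca->; ccc->ab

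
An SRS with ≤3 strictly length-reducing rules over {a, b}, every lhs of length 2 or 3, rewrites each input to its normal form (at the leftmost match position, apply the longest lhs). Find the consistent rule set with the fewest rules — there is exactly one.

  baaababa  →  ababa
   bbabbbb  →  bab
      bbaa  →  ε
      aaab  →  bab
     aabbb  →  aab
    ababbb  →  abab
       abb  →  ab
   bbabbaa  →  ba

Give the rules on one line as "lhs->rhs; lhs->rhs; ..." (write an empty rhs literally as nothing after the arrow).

aaa->ba; baa->; bb->b

  | baaababa => ababa
  | bbabbbb => babbbb => babbb => babb => bab
  | bbaa => baa => ε
  | aaab => bab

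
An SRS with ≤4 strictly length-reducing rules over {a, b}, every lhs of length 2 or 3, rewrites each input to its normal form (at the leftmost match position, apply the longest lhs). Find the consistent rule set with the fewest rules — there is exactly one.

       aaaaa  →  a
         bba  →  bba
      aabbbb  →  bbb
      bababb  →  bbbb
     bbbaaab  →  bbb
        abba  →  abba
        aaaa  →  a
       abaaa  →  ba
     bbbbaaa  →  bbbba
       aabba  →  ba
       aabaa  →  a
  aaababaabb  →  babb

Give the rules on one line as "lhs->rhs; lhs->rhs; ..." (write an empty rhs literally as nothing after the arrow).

  | aaaaa => aaaa => aaa => aa => a
  | bba
  | aabbbb => bbb
  | bababb => bbbb

aa->a; aab->; aba->b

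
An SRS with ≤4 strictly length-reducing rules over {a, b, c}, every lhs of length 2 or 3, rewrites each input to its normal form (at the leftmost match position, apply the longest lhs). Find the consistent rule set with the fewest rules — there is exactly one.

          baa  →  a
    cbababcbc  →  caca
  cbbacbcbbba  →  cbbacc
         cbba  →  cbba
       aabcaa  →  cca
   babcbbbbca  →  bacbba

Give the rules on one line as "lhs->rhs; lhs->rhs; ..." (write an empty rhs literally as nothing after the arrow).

aa->c; ab->a; bc->a

  | baa => bc => a
  | cbababcbc => cbaabcbc => cbcbcbc => cabcbc => cacbc => caca
  | cbbacbcbbba => cbbacabbba => cbbacabba => cbbacaba => cbbacaa => cbbacc
  | cbba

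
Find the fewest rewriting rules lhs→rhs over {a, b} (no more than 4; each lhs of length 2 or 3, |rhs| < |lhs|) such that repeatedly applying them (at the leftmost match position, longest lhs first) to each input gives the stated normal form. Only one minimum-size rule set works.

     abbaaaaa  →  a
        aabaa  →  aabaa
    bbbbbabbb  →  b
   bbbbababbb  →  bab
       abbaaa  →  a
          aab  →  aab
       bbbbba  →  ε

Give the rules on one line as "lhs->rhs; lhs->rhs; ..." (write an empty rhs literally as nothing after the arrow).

  | abbaaaaa => aaaaa => aaa => a
  | aabaa
  | bbbbbabbb => bbbbabbb => bbbabbb => bbabbb => bbb => bb => b
  | bbbbababbb => bbbababbb => bbababbb => babbb => babb => bab

aaa->a; bb->b; bba->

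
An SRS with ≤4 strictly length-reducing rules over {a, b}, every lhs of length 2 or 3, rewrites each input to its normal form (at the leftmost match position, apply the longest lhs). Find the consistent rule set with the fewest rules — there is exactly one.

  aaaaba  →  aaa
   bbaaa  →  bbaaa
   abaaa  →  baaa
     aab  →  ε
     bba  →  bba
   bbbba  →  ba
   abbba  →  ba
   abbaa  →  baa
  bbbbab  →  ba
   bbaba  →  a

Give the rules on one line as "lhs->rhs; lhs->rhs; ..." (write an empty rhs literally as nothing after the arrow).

  | aaaaba => aaa
  | bbaaa
  | abaaa => baaa
  | aab => ε

aab->; ab->a; aba->ba; bbb->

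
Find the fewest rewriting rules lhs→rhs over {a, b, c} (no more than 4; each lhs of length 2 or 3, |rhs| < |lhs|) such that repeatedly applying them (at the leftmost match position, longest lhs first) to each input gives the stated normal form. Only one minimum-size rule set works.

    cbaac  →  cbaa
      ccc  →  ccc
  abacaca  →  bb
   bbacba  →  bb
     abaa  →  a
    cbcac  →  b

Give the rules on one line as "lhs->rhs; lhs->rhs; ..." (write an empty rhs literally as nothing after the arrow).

  | cbaac => cbaa
  | ccc
  | abacaca => caca => bca => bb
  | bbacba => bbaba => bb

aba->; ac->a; bbc->a; ca->b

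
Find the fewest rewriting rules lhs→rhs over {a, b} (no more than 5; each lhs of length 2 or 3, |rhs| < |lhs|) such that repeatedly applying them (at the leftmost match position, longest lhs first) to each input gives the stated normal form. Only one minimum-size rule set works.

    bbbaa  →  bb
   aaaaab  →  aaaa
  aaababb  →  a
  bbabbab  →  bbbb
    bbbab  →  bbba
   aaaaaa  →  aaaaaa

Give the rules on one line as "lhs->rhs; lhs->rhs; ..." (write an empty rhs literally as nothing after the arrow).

  | bbbaa => bb
  | aaaaab => aaaa
  | aaababb => aaabb => aab => a
  | bbabbab => bbabab => bbbb

aab->a; ab->a; aba->b; baa->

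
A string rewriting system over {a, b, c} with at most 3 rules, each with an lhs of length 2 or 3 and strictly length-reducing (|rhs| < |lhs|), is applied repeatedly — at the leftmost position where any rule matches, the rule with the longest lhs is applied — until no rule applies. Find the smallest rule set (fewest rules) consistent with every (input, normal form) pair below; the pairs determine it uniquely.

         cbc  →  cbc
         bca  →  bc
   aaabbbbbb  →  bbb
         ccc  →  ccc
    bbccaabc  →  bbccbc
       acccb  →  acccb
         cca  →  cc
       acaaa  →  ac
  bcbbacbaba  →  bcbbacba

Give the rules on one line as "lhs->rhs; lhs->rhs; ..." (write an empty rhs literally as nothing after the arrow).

ab->; ca->c

  | cbc
  | bca => bc
  | aaabbbbbb => aabbbbb => abbbb => bbb
  | ccc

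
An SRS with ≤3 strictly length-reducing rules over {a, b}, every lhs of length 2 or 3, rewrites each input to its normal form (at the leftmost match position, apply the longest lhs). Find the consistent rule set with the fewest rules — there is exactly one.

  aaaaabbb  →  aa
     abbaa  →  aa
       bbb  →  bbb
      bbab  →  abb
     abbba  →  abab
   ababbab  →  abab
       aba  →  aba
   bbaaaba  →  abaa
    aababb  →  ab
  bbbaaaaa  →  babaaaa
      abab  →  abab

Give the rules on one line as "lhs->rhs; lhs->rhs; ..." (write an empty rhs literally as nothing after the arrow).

aab->a; bba->ab

  | aaaaabbb => aaaabb => aaab => aa
  | abbaa => aaba => aa
  | bbb
  | bbab => abb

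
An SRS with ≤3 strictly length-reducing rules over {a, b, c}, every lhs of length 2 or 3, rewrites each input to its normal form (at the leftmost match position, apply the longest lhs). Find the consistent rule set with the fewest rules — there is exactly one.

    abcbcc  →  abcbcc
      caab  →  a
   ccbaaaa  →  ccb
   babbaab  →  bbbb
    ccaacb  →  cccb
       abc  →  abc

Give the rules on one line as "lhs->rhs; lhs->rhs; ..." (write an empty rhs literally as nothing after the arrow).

  | abcbcc
  | caab => cab => a
  | ccbaaaa => ccbaaa => ccbaa => ccba => ccb
  | babbaab => bbbaab => bbbab => bbbb

ba->b; ca->c; cab->a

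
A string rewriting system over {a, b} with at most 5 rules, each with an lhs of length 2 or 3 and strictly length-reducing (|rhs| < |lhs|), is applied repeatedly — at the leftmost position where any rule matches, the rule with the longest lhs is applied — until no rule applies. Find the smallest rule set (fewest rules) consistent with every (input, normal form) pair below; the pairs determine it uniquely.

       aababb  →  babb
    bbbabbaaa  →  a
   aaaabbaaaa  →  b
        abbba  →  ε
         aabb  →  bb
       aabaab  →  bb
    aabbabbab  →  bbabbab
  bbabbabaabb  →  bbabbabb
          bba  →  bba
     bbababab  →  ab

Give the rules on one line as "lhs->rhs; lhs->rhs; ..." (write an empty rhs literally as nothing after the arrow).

  | aababb => babb
  | bbbabbaaa => abbaaa => abbb => a
  | aaaabbaaaa => babbaaaa => babbba => baa => b
  | abbba => aa => ε

aa->; aaa->b; aba->; bbb->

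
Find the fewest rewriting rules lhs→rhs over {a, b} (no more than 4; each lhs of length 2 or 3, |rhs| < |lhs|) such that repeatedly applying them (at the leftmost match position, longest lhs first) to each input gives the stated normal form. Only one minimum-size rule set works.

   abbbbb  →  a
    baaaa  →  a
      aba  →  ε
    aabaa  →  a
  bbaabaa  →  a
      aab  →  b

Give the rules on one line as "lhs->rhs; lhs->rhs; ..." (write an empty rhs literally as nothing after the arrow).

aa->; ab->a; ba->

  | abbbbb => abbbb => abbb => abb => ab => a
  | baaaa => aaa => a
  | aba => aa => ε
  | aabaa => baa => a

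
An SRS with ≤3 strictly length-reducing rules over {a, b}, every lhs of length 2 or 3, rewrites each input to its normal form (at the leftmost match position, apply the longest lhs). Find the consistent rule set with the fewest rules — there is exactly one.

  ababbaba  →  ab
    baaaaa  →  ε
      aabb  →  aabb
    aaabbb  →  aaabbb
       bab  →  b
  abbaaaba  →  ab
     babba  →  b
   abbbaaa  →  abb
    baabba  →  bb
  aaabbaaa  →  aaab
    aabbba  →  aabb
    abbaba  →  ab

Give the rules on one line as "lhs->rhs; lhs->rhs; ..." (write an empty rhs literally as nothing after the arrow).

ba->; baa->b

  | ababbaba => abbaba => abba => ab
  | baaaaa => baaa => ba => ε
  | aabb
  | aaabbb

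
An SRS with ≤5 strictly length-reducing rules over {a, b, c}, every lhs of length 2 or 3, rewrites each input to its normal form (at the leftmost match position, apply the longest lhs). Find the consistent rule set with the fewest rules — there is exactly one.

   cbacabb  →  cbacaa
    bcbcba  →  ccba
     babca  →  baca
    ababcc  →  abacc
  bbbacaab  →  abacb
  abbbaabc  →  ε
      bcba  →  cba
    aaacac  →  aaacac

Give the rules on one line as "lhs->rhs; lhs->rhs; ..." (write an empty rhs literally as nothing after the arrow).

aab->b; bb->a; bbc->; bc->c

  | cbacabb => cbacaa
  | bcbcba => cbcba => ccba
  | babca => baca
  | ababcc => abacc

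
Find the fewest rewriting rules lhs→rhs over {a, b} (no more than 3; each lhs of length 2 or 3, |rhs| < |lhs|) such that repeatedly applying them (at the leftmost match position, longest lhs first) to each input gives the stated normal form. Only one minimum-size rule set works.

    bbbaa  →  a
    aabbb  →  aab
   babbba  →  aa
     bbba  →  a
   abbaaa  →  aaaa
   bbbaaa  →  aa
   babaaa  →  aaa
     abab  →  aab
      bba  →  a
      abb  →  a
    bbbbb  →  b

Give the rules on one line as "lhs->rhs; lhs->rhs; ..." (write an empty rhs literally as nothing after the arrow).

  | bbbaa => baa => a
  | aabbb => aab
  | babbba => abbba => aba => aa
  | bbba => ba => a

ba->a; baa->a; bb->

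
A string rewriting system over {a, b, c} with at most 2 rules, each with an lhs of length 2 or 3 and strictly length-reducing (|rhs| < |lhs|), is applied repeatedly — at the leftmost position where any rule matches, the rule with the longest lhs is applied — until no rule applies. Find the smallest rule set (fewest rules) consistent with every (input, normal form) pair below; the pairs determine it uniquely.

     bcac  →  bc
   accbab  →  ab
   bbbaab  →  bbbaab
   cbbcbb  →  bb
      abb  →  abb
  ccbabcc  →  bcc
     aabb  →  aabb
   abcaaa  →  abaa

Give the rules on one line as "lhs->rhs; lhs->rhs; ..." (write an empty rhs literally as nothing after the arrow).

ca->; cb->

  | bcac => bc
  | accbab => acab => ab
  | bbbaab
  | cbbcbb => bcbb => bb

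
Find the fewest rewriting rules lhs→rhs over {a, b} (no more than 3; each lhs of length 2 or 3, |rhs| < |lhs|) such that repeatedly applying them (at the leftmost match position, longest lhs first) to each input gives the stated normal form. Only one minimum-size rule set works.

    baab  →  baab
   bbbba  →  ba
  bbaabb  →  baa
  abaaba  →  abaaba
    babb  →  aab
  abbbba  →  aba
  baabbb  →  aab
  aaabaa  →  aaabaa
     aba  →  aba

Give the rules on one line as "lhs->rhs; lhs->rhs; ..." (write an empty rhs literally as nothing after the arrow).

  | baab
  | bbbba => abba => ba
  | bbaabb => bbab => baa
  | abaaba

abb->b; bab->aa; bbb->ab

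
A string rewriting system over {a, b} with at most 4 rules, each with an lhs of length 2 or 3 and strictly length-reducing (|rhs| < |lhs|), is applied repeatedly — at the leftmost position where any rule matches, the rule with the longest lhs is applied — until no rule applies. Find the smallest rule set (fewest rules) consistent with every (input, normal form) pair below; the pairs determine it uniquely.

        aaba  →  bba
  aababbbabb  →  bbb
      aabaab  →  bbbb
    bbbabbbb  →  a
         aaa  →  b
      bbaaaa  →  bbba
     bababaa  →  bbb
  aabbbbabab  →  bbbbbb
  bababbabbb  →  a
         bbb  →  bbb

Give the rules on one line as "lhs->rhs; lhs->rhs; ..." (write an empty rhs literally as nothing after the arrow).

  | aaba => bba
  | aababbbabb => bbabbbabb => babbabb => ababb => aabb => bbb
  | aabaab => bbaab => bbbb
  | bbbabbbb => bbabbb => babb => ab => a

aa->b; aaa->b; ab->a; bab->a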